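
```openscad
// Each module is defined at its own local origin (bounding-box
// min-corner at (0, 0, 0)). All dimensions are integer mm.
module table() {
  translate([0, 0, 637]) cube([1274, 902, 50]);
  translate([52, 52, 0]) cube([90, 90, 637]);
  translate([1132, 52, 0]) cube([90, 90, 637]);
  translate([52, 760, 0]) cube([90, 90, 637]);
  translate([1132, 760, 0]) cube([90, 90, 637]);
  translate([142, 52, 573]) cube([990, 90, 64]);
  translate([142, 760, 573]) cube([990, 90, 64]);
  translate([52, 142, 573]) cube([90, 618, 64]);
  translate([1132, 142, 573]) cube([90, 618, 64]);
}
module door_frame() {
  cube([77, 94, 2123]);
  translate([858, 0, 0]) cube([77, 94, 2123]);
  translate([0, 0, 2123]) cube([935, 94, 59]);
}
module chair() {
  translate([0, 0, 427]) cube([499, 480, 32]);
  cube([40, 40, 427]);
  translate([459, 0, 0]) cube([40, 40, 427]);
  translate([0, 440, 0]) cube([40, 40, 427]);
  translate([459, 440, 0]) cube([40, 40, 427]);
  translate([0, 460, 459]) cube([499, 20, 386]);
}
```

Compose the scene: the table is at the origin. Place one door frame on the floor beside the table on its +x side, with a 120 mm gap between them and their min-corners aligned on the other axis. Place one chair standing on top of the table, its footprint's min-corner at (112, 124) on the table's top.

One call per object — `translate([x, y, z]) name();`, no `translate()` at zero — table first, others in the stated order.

table();
translate([1394, 0, 0]) door_frame();
translate([112, 124, 687]) chair();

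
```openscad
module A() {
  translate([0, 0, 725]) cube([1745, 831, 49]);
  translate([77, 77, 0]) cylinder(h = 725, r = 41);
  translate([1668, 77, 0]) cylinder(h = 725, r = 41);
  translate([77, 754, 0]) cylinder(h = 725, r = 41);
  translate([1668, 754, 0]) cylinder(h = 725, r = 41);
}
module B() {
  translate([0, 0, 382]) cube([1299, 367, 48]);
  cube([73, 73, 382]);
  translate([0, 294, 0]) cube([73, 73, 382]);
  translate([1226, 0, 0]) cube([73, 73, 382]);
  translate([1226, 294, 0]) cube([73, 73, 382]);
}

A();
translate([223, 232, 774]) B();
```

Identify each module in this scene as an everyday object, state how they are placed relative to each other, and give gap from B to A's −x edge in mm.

A is a table. B is a bench. The bench is on top of the table, centred. The gap from the bench to the table's −x edge is 223 mm.

The bench's min-x is at 223; the table's min-x is 0; gap = 223 mm.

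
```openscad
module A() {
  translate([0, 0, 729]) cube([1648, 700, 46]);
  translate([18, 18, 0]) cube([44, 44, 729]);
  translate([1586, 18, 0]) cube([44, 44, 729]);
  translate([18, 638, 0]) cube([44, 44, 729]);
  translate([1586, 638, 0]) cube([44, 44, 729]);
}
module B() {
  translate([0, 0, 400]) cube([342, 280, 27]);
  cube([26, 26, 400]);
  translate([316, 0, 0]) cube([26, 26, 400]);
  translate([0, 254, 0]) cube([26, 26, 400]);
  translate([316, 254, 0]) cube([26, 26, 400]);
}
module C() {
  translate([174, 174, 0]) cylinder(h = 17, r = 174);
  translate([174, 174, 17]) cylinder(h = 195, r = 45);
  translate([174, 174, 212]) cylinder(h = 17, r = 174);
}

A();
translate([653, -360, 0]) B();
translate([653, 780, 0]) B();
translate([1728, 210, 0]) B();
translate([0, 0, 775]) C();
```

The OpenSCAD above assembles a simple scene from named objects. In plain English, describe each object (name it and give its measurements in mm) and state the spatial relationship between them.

A is a table with a 1648×700 mm rectangular top, 46 mm thick, top surface at z = 775 mm, supported by four 44×44 mm square legs, each inset 18 mm from the nearest pair of top edges, running from the floor.

B is a four-legged stool. The seat is 342×280 mm, 27 mm thick, top at z = 427 mm. It stands on four square legs, each 26×26 mm in cross-section, from z = 0 to the seat underside, each flush with a corner of the seat.

C is a spool: two coaxial disc flanges of radius 174 mm and thickness 17 mm, joined by a core cylinder of radius 45 mm and height 195 mm. The lower flange rests on z = 0 and the three cylinders share a vertical axis.

Three stools sit around the table at the −y, +y, +x sides. The spool is on top of the table.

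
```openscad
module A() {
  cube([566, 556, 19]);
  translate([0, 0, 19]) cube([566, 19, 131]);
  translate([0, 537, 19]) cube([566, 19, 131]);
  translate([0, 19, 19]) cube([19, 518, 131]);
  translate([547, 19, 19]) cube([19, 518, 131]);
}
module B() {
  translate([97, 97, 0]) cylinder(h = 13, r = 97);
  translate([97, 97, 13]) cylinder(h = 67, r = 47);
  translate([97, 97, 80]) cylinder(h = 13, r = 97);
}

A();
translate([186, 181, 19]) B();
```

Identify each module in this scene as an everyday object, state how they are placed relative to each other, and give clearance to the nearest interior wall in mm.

Clearances: x = 167, y = 162; minimum 162 mm.

A is an open box. B is a spool. The spool sits inside the open box, centred. The clearance to the nearest interior wall is 162 mm.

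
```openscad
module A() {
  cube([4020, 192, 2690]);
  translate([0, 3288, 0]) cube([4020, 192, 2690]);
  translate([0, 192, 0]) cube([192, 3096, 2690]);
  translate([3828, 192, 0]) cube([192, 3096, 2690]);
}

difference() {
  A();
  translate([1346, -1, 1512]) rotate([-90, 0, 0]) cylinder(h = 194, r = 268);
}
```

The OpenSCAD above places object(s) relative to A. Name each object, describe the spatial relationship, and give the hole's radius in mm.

The subtracted cylinder has r = 268 mm.

A is a house frame. The house frame has a circular hole through its front wall. The hole's radius is 268 mm.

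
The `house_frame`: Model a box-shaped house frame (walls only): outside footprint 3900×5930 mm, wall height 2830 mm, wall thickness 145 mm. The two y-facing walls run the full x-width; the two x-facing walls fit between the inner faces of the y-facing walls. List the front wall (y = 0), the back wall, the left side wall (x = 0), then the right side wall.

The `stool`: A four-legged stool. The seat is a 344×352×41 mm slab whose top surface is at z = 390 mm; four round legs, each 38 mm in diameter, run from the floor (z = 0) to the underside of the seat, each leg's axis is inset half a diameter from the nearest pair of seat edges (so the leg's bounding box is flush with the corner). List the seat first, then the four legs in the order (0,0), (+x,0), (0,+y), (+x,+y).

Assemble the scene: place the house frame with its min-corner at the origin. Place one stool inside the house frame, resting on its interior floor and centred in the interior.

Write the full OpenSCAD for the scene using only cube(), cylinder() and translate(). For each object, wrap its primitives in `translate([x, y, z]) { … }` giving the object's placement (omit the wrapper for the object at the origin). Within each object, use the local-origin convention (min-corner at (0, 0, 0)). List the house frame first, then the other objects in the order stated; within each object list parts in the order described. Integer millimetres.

cube([3900, 145, 2830]);
translate([0, 5785, 0]) cube([3900, 145, 2830]);
translate([0, 145, 0]) cube([145, 5640, 2830]);
translate([3755, 145, 0]) cube([145, 5640, 2830]);
translate([1778, 2789, 0]) {
  translate([0, 0, 349]) cube([344, 352, 41]);
  translate([19, 19, 0]) cylinder(h = 349, r = 19);
  translate([325, 19, 0]) cylinder(h = 349, r = 19);
  translate([19, 333, 0]) cylinder(h = 349, r = 19);
  translate([325, 333, 0]) cylinder(h = 349, r = 19);
}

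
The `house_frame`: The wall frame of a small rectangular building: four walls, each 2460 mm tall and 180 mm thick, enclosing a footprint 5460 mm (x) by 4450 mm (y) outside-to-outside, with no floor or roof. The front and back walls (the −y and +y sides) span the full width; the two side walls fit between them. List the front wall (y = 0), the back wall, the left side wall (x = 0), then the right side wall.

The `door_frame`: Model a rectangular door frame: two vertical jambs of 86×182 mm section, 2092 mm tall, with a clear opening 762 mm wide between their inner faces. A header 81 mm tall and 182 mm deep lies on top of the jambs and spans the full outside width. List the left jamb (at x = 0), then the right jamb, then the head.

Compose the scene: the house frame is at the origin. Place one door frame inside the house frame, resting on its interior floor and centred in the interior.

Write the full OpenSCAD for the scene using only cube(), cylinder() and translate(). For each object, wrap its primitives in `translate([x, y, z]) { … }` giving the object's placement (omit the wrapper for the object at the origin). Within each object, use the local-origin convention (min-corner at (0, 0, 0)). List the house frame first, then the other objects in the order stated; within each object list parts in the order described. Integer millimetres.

cube([5460, 180, 2460]);
translate([0, 4270, 0]) cube([5460, 180, 2460]);
translate([0, 180, 0]) cube([180, 4090, 2460]);
translate([5280, 180, 0]) cube([180, 4090, 2460]);
translate([2263, 2134, 0]) {
  cube([86, 182, 2092]);
  translate([848, 0, 0]) cube([86, 182, 2092]);
  translate([0, 0, 2092]) cube([934, 182, 81]);
}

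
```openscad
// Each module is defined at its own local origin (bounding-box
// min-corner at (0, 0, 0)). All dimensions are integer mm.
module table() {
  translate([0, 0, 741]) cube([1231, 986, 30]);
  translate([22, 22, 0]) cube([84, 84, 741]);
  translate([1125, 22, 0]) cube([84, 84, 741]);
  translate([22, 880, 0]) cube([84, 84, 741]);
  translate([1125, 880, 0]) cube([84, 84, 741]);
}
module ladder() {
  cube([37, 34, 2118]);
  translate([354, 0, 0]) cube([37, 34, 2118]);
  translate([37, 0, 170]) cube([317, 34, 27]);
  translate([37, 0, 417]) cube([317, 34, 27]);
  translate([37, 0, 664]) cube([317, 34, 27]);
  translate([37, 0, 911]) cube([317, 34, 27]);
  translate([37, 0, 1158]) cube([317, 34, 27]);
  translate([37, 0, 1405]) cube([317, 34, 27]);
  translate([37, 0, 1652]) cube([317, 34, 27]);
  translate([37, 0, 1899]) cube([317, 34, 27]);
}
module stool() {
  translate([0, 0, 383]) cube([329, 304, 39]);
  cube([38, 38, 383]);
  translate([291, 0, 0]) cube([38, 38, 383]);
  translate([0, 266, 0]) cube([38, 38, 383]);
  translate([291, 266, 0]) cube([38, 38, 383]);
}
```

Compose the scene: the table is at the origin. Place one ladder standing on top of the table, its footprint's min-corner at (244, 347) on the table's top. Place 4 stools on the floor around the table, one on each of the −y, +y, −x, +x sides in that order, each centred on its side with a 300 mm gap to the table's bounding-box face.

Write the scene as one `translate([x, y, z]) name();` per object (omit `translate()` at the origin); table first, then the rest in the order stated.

table();
translate([244, 347, 771]) ladder();
translate([451, -604, 0]) stool();
translate([451, 1286, 0]) stool();
translate([-629, 341, 0]) stool();
translate([1531, 341, 0]) stool();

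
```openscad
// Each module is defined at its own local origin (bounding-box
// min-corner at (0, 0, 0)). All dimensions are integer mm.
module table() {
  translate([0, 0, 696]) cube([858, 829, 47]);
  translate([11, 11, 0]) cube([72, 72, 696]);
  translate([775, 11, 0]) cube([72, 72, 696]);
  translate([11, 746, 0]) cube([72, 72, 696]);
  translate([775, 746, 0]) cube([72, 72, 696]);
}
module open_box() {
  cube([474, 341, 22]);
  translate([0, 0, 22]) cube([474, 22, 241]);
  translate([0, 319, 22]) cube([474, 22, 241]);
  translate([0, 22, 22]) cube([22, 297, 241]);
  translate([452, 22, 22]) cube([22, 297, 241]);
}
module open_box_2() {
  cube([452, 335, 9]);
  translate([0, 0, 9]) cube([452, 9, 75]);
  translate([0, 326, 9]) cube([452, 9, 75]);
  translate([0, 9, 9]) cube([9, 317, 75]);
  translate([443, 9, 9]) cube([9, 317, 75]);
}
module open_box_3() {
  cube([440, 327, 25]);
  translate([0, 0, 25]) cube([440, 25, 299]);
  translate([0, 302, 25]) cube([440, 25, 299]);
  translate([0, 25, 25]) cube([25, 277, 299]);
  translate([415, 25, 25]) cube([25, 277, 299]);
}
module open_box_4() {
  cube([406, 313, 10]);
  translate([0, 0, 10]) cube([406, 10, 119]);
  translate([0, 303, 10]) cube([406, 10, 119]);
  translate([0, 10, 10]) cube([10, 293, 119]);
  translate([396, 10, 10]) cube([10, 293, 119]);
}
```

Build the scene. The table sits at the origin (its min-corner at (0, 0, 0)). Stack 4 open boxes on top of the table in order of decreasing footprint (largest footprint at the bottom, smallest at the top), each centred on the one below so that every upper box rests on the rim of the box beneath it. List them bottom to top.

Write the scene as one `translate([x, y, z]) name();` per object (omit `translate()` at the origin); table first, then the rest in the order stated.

table();
translate([192, 244, 743]) open_box();
translate([203, 247, 1006]) open_box_2();
translate([209, 251, 1090]) open_box_3();
translate([226, 258, 1414]) open_box_4();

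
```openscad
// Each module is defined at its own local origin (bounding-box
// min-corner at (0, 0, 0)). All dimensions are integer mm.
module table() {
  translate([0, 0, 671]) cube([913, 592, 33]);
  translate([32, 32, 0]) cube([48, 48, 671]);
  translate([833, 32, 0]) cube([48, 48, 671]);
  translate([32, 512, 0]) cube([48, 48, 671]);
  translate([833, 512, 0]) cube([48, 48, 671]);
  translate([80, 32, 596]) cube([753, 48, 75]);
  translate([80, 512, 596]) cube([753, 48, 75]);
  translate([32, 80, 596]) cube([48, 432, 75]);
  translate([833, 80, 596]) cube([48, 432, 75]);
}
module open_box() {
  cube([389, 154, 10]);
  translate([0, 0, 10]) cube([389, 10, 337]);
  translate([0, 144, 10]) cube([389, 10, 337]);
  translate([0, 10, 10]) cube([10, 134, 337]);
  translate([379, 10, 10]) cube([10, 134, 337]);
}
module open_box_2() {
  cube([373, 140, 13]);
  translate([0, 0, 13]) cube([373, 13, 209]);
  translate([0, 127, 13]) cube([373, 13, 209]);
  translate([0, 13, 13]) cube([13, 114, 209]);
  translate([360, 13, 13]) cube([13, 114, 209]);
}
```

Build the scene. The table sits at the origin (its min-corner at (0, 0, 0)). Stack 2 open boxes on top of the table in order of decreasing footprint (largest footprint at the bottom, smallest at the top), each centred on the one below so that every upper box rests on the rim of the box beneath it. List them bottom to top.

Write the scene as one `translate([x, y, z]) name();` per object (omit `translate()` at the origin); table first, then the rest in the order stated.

table();
translate([262, 219, 704]) open_box();
translate([270, 226, 1051]) open_box_2();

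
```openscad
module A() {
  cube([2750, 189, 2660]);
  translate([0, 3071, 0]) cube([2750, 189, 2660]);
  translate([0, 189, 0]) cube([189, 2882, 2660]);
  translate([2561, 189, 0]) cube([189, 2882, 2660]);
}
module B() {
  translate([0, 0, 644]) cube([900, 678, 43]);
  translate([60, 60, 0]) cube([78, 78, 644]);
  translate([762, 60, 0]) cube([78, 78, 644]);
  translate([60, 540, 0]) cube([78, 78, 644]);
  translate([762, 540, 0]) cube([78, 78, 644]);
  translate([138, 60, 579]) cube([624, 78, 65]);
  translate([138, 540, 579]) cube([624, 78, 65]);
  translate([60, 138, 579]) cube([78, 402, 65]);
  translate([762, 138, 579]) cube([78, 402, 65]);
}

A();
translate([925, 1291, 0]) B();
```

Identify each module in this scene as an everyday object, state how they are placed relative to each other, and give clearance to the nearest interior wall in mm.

Clearances: x = 736, y = 1102; minimum 736 mm.

A is a house frame. B is a table. The table sits inside the house frame, centred. The clearance to the nearest interior wall is 736 mm.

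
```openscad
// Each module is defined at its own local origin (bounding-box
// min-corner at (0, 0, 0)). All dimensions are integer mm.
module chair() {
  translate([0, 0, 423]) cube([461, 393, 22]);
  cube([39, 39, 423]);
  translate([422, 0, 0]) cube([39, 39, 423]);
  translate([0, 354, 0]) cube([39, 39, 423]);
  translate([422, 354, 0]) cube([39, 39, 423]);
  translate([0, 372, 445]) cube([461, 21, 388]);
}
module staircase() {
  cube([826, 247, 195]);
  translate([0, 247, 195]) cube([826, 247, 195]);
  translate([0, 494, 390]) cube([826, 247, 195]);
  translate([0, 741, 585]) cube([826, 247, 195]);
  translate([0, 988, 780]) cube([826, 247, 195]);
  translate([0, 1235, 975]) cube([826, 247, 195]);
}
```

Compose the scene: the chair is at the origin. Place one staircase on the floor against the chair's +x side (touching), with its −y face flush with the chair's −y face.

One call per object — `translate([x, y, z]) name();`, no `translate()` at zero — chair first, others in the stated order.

chair();
translate([461, 0, 0]) staircase();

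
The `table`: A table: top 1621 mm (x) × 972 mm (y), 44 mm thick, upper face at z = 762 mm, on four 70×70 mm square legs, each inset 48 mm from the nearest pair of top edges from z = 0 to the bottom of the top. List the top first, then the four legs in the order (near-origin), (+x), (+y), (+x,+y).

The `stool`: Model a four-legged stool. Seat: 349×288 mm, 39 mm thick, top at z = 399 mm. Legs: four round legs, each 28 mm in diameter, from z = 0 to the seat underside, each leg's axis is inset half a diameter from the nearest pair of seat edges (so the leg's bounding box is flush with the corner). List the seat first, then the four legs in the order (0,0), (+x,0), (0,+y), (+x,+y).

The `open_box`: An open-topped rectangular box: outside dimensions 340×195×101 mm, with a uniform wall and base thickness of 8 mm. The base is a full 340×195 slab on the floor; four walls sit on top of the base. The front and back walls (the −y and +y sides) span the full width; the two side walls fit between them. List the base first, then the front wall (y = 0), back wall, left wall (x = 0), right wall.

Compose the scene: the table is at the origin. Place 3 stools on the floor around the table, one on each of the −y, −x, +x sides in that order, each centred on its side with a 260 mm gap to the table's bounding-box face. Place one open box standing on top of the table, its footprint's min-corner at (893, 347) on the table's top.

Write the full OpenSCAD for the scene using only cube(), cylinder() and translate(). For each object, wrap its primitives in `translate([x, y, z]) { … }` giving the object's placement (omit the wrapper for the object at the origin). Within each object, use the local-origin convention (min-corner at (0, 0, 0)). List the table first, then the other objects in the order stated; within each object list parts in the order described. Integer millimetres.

translate([0, 0, 718]) cube([1621, 972, 44]);
translate([48, 48, 0]) cube([70, 70, 718]);
translate([1503, 48, 0]) cube([70, 70, 718]);
translate([48, 854, 0]) cube([70, 70, 718]);
translate([1503, 854, 0]) cube([70, 70, 718]);
translate([636, -548, 0]) {
  translate([0, 0, 360]) cube([349, 288, 39]);
  translate([14, 14, 0]) cylinder(h = 360, r = 14);
  translate([335, 14, 0]) cylinder(h = 360, r = 14);
  translate([14, 274, 0]) cylinder(h = 360, r = 14);
  translate([335, 274, 0]) cylinder(h = 360, r = 14);
}
translate([-609, 342, 0]) {
  translate([0, 0, 360]) cube([349, 288, 39]);
  translate([14, 14, 0]) cylinder(h = 360, r = 14);
  translate([335, 14, 0]) cylinder(h = 360, r = 14);
  translate([14, 274, 0]) cylinder(h = 360, r = 14);
  translate([335, 274, 0]) cylinder(h = 360, r = 14);
}
translate([1881, 342, 0]) {
  translate([0, 0, 360]) cube([349, 288, 39]);
  translate([14, 14, 0]) cylinder(h = 360, r = 14);
  translate([335, 14, 0]) cylinder(h = 360, r = 14);
  translate([14, 274, 0]) cylinder(h = 360, r = 14);
  translate([335, 274, 0]) cylinder(h = 360, r = 14);
}
translate([893, 347, 762]) {
  cube([340, 195, 8]);
  translate([0, 0, 8]) cube([340, 8, 93]);
  translate([0, 187, 8]) cube([340, 8, 93]);
  translate([0, 8, 8]) cube([8, 179, 93]);
  translate([332, 8, 8]) cube([8, 179, 93]);
}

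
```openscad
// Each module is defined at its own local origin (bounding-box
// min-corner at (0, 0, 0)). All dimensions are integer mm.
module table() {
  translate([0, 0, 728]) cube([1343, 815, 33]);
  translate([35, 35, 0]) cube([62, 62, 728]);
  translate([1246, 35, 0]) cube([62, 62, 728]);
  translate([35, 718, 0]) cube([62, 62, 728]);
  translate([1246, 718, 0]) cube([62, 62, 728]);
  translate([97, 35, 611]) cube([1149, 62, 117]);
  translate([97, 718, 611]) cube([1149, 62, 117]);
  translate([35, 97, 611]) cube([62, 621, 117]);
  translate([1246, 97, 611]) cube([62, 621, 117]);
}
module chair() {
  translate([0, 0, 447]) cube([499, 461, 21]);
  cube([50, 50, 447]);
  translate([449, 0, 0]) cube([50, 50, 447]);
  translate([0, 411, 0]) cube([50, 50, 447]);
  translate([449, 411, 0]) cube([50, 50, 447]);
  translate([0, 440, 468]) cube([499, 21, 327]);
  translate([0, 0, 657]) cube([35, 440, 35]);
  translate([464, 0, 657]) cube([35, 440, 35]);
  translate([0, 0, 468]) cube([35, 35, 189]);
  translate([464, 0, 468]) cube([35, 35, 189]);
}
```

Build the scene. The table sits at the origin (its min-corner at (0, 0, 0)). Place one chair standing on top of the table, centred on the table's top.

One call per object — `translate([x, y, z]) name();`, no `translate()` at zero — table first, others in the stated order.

table();
translate([422, 177, 761]) chair();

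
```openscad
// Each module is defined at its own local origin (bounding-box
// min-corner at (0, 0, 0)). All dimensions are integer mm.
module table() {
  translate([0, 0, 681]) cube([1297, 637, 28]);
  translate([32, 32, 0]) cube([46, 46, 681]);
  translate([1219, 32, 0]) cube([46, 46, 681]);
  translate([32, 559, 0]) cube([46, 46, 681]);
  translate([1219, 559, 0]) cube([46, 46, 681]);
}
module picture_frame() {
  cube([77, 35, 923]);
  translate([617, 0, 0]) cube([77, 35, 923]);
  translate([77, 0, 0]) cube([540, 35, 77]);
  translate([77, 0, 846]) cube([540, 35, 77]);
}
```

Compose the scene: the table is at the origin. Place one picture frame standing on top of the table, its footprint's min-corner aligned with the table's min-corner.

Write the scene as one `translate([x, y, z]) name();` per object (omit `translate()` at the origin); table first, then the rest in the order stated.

table();
translate([0, 0, 709]) picture_frame();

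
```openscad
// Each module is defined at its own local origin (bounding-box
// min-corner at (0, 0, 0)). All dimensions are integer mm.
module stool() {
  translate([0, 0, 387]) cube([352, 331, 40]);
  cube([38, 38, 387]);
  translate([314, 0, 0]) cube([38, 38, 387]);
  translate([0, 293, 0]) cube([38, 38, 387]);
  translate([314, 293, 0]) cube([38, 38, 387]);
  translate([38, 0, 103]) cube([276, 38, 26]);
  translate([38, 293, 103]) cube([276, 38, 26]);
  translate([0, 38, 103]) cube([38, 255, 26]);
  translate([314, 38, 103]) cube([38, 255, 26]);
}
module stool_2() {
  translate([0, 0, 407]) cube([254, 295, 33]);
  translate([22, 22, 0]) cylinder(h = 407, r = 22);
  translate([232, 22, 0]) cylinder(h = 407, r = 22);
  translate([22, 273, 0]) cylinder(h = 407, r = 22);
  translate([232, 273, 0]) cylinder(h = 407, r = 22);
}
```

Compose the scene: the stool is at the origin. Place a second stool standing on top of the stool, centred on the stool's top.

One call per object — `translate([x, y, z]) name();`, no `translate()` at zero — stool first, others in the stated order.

stool();
translate([49, 18, 427]) stool_2();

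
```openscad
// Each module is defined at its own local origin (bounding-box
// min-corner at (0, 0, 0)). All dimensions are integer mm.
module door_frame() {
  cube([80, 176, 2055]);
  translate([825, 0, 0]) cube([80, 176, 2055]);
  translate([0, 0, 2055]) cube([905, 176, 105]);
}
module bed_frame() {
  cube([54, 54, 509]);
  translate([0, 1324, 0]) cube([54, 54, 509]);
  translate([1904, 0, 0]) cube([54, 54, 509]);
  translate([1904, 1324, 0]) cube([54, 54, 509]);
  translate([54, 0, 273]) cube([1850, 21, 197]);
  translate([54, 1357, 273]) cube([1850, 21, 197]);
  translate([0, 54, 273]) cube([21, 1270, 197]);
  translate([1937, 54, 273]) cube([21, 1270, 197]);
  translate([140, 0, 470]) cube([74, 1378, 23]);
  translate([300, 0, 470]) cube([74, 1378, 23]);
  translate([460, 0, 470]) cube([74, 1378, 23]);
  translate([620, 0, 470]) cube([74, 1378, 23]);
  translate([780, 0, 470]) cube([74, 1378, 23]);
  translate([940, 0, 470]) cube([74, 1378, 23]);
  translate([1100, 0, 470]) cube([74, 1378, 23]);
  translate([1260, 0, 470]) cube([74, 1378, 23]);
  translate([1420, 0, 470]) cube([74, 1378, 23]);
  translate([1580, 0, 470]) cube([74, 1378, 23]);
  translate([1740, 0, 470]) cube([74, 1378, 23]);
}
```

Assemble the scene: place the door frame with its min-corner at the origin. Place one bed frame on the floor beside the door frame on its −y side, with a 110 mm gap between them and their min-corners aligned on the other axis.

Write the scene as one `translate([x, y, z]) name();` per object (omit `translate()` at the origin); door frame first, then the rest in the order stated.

door_frame();
translate([0, -1488, 0]) bed_frame();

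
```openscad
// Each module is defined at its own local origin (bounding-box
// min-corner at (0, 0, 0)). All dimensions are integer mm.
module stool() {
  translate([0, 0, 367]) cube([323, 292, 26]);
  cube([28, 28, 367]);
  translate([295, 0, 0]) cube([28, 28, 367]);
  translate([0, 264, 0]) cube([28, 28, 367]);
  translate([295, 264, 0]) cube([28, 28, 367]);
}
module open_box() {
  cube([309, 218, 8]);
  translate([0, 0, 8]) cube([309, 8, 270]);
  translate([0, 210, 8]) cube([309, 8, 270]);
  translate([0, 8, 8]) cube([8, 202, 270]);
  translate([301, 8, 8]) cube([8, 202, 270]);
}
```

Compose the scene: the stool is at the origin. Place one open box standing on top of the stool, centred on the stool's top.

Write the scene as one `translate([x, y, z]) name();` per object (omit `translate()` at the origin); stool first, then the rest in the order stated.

stool();
translate([7, 37, 393]) open_box();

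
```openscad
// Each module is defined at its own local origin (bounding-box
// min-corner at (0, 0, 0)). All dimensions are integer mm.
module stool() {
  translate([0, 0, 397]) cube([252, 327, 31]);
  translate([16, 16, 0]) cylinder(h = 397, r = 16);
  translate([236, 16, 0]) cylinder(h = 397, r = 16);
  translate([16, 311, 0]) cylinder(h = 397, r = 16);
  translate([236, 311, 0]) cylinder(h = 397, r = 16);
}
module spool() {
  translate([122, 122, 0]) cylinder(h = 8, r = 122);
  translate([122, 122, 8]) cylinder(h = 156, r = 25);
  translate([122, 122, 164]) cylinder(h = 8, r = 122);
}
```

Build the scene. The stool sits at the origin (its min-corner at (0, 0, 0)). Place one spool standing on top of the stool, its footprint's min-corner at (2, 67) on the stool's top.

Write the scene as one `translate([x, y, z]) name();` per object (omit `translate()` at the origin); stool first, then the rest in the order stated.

stool();
translate([2, 67, 428]) spool();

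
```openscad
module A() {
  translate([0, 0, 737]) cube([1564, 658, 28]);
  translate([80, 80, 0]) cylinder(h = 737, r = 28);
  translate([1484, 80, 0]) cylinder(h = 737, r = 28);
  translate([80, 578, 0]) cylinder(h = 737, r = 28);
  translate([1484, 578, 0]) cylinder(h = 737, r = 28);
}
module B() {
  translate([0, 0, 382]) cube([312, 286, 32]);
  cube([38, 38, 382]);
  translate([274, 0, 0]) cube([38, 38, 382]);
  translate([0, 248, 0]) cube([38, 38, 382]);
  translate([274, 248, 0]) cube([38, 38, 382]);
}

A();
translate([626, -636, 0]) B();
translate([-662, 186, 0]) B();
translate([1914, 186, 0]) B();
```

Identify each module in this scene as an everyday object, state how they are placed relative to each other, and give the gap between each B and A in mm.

A is a table. B is a stool. Three stools sit around the table at the −y, −x, +x sides. The gap between each stool and the table is 350 mm.

Each stool's nearest face is 350 mm from the table's bounding box.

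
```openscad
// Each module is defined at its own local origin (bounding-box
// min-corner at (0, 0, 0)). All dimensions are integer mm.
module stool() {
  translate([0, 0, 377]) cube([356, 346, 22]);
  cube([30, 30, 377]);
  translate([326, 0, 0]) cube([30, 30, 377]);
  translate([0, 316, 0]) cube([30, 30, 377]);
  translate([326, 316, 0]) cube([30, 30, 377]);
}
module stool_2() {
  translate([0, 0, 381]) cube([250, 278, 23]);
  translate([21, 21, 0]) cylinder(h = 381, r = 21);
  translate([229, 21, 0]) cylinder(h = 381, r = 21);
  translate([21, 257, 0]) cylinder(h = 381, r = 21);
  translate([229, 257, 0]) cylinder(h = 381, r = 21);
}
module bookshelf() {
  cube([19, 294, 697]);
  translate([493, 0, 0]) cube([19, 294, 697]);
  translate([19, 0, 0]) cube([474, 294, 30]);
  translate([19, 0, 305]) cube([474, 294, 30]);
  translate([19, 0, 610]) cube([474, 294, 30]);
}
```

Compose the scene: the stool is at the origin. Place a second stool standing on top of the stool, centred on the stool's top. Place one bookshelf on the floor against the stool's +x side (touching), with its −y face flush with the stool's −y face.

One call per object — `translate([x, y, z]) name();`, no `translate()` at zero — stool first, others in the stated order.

stool();
translate([53, 34, 399]) stool_2();
translate([356, 0, 0]) bookshelf();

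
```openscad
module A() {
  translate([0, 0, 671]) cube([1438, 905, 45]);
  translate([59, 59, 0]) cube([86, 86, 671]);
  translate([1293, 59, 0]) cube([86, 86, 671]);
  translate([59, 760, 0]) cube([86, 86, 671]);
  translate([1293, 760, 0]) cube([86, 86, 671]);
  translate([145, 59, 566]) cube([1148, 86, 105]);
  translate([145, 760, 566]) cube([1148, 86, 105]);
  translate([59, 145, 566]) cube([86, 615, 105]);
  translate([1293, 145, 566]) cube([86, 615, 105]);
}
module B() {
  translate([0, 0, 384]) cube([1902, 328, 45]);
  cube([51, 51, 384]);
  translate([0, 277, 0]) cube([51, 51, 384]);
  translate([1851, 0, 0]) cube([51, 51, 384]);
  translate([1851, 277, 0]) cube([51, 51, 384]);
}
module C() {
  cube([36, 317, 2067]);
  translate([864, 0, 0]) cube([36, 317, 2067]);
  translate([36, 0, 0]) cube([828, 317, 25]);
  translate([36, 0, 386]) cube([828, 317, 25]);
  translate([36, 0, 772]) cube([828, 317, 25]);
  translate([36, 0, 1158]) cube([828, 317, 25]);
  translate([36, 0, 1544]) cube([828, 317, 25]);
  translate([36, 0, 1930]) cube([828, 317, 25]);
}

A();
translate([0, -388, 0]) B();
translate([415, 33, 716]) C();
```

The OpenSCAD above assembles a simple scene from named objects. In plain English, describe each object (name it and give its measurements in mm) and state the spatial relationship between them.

A is a table with a 1438×905 mm rectangular top, 45 mm thick, top surface at z = 716 mm, supported by four 86×86 mm square legs, each inset 59 mm from the nearest pair of top edges, running from the floor. Four apron rails, 86 mm thick and 105 mm tall, run between adjacent legs with their top edges flush with the underside of the top and their outer faces flush with the legs' outer faces.

B is a long wooden bench with a 1902 mm (x) × 328 mm (y) seat, 45 mm thick, its top surface 429 mm above the floor. Four 51 mm square legs at the seat corners, flush with the edges, run from z = 0 to the seat underside.

C is a bookshelf 900 mm wide overall, 317 mm deep and 2067 mm tall. The two sides are 36 mm thick vertical panels. 6 horizontal shelves of 25 mm thickness span between the inner faces of the sides; the lowest shelf sits on the floor and shelves are stacked with a clear vertical gap of 361 mm between each pair.

The bench is on the floor beside the table on its −y side. The bookshelf is on top of the table.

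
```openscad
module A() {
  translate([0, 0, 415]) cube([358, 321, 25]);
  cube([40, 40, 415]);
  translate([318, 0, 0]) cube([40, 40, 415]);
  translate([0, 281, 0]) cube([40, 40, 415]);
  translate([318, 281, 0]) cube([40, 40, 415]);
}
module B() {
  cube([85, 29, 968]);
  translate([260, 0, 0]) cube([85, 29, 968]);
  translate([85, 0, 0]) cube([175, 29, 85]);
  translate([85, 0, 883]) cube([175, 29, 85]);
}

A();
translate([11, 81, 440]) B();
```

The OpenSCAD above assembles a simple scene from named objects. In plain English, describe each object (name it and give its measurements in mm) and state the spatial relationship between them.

A is a four-legged stool. The seat is a 358×321×25 mm slab whose top surface is at z = 440 mm; four square legs, each 40×40 mm in cross-section, run from the floor (z = 0) to the underside of the seat, each flush with a corner of the seat.

B is a picture frame with a 175×798 mm rectangular opening (x by z) and a uniform 85 mm border on every side. Frame depth is 29 mm along y. It is built from two vertical stiles running the full outside height and two horizontal rails spanning the gap between the stiles.

The picture frame is on top of the stool.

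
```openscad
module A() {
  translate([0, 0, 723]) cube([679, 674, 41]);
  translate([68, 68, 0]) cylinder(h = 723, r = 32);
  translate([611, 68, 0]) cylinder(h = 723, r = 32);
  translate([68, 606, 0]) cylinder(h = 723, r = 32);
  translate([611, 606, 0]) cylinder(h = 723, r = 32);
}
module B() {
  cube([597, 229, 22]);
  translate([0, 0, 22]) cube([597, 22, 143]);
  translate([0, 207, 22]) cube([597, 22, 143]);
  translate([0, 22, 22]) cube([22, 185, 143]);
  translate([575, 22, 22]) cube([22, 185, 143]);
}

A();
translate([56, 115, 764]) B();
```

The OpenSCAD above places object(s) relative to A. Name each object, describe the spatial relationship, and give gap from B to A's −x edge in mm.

A is a table. B is an open box. The open box is on top of the table. The gap from the open box to the table's −x edge is 56 mm.

The open box's min-x is at 56; the table's min-x is 0; gap = 56 mm.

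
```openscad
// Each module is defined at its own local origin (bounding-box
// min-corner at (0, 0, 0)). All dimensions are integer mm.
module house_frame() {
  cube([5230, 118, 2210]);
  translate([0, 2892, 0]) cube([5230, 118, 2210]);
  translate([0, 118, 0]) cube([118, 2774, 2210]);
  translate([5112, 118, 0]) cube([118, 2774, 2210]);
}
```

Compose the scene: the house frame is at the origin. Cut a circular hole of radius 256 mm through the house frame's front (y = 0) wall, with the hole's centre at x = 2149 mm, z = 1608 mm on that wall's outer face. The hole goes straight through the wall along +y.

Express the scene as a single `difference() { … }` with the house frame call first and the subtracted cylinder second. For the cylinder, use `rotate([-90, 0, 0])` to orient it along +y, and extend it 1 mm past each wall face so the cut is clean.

difference() {
  house_frame();
  translate([2149, -1, 1608]) rotate([-90, 0, 0]) cylinder(h = 120, r = 256);
}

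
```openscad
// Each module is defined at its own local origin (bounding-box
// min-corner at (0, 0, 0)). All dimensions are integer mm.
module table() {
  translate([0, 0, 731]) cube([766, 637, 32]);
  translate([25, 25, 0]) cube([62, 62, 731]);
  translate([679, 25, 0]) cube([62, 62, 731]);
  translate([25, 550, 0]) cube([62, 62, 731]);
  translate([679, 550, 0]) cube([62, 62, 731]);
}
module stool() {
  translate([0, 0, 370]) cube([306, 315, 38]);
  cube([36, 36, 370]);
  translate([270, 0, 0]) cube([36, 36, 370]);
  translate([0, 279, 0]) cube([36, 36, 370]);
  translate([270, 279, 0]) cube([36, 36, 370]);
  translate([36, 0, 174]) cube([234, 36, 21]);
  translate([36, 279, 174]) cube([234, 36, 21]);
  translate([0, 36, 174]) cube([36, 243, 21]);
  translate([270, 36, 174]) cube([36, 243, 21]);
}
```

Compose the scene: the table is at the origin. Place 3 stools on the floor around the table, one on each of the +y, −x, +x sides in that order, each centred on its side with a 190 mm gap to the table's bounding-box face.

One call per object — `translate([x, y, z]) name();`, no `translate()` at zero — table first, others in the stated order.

table();
translate([230, 827, 0]) stool();
translate([-496, 161, 0]) stool();
translate([956, 161, 0]) stool();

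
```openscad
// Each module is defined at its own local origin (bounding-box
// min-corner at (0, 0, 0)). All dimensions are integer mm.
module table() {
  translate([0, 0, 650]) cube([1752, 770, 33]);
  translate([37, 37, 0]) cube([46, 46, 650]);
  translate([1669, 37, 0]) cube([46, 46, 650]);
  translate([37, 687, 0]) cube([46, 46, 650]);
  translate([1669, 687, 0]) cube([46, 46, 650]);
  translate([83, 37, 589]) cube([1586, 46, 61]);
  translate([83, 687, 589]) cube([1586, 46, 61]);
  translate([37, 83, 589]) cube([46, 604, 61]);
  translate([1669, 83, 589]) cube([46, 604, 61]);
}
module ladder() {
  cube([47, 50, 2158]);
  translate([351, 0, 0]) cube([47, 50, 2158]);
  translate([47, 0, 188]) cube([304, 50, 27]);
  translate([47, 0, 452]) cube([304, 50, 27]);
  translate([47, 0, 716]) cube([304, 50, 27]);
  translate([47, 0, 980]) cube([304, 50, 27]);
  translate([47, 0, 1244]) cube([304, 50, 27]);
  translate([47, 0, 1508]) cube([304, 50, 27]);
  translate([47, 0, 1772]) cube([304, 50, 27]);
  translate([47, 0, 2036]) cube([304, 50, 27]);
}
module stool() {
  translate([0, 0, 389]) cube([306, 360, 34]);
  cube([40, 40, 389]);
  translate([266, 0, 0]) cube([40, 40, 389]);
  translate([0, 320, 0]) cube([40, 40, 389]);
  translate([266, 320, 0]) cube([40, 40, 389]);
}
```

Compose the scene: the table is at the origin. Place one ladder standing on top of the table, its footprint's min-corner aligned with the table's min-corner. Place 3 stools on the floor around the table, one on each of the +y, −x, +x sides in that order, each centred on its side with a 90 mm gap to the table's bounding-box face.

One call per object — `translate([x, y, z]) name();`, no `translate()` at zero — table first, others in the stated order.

table();
translate([0, 0, 683]) ladder();
translate([723, 860, 0]) stool();
translate([-396, 205, 0]) stool();
translate([1842, 205, 0]) stool();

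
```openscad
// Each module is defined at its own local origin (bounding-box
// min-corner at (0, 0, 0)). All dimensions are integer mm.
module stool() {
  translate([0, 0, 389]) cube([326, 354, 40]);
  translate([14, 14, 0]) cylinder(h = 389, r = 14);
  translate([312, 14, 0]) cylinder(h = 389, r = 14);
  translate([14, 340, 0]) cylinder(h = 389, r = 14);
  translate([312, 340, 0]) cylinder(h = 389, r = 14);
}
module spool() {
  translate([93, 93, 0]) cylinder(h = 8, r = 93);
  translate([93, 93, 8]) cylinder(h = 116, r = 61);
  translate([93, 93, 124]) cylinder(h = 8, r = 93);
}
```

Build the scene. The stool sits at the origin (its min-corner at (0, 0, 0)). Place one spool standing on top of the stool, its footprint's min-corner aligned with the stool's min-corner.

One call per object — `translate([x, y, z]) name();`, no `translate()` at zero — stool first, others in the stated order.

stool();
translate([0, 0, 429]) spool();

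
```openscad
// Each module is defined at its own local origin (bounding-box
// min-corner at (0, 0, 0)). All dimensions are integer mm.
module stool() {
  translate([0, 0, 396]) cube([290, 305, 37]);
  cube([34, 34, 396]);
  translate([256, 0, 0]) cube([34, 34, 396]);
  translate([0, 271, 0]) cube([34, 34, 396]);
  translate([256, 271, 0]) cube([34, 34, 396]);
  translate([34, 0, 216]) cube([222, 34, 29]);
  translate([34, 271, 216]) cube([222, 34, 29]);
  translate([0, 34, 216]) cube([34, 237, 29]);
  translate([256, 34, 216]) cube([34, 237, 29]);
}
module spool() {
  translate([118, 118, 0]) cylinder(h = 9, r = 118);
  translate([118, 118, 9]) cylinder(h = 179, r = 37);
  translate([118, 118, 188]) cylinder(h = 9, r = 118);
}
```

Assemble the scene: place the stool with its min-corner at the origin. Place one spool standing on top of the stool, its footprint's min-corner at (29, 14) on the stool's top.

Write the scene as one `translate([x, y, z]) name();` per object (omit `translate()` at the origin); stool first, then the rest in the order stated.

stool();
translate([29, 14, 433]) spool();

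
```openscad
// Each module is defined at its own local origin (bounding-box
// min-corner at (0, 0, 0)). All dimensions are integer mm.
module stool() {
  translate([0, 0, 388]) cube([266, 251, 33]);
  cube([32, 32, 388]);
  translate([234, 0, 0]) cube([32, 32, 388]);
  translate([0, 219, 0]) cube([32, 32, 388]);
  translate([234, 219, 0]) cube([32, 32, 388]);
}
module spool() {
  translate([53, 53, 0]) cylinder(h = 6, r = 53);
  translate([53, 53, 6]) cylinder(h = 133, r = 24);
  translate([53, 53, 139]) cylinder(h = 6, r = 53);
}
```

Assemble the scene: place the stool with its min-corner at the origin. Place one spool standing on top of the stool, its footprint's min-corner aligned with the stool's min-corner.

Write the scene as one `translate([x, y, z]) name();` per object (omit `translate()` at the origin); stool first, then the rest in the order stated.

stool();
translate([0, 0, 421]) spool();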